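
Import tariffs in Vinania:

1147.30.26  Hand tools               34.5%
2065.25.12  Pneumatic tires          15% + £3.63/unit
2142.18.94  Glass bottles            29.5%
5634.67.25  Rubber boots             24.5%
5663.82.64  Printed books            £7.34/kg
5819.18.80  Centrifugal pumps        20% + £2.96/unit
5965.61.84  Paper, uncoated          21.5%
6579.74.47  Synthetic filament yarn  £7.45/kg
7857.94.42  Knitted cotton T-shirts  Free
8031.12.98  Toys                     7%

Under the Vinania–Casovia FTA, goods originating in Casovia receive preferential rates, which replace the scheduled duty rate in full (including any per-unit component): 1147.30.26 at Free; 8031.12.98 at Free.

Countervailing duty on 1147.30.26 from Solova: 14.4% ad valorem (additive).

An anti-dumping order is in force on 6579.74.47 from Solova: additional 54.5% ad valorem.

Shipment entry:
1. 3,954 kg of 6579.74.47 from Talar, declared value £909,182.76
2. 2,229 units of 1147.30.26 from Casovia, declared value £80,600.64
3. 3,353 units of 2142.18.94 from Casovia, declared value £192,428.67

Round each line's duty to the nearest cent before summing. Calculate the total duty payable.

£86,223.76

Line 1 (6579.74.47, Talar, 3,954 kg, £909,182.76):
Base rate for 6579.74.47 is £7.45/kg.
The additional-duty order on 6579.74.47 targets Solova, not Talar; it does not apply.
Duty = 3,954 × £7.45 = £29,457.30.
Line 2 (1147.30.26, Casovia, 2,229 units, £80,600.64):
Base rate for 1147.30.26 is 34.5%.
Origin Casovia qualifies under the Vinania–Casovia agreement and 1147.30.26 is covered: preferential rate Free applies instead.
The additional-duty order on 1147.30.26 targets Solova, not Casovia; it does not apply.
Duty = £80,600.64 × 0% = £0.00.
Line 3 (2142.18.94, Casovia, 3,353 units, £192,428.67):
Base rate for 2142.18.94 is 29.5%.
Origin Casovia is the FTA partner but 2142.18.94 is not on the preference list; base rate stands.
Duty = £192,428.67 × 29.5% = £56,766.46.
Total = £29,457.30 + £0.00 + £56,766.46 = £86,223.76.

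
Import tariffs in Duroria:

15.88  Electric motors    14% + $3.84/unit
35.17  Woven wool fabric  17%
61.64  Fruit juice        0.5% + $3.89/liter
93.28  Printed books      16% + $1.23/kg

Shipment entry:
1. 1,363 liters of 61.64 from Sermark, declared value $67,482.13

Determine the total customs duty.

Line 1 (61.64, Sermark, 1,363 liters, $67,482.13):
Base rate for 61.64 is 0.5% + $3.89/liter.
Duty = $67,482.13 × 0.5% + 1,363 × $3.89 = $5,639.48.

$5,639.48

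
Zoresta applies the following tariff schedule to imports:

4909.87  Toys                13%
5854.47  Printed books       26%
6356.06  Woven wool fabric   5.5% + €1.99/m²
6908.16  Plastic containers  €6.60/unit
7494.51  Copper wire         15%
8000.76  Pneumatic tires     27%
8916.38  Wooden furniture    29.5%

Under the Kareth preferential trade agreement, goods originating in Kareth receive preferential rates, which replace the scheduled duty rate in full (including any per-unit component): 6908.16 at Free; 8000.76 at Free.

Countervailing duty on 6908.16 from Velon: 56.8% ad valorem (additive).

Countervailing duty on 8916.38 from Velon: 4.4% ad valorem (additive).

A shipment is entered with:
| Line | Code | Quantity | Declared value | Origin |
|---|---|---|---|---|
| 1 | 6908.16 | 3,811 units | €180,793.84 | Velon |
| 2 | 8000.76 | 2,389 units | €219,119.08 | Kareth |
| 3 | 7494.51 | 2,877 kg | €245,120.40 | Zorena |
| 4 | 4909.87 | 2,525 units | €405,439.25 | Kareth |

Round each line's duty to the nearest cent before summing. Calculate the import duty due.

Line 1 (6908.16, Velon, 3,811 units, €180,793.84):
Base rate for 6908.16 is €6.60/unit.
6908.16 has an FTA preferential rate, but origin Velon is not Kareth; base rate stands.
Additional duty on 6908.16 from Velon: +56.8% ad valorem. Applied ad valorem rate = 56.8%.
Duty = €180,793.84 × 56.8% + 3,811 × €6.60 = €127,843.50.
Line 2 (8000.76, Kareth, 2,389 units, €219,119.08):
Base rate for 8000.76 is 27%.
Origin Kareth qualifies under the Zoresta–Kareth agreement and 8000.76 is covered: preferential rate Free applies instead.
Duty = €219,119.08 × 0% = €0.00.
Line 3 (7494.51, Zorena, 2,877 kg, €245,120.40):
Base rate for 7494.51 is 15%.
Duty = €245,120.40 × 15% = €36,768.06.
Line 4 (4909.87, Kareth, 2,525 units, €405,439.25):
Base rate for 4909.87 is 13%.
Origin Kareth is the FTA partner but 4909.87 is not on the preference list; base rate stands.
Duty = €405,439.25 × 13% = €52,707.10.
Total = €127,843.50 + €0.00 + €36,768.06 + €52,707.10 = €217,318.66.

€217,318.66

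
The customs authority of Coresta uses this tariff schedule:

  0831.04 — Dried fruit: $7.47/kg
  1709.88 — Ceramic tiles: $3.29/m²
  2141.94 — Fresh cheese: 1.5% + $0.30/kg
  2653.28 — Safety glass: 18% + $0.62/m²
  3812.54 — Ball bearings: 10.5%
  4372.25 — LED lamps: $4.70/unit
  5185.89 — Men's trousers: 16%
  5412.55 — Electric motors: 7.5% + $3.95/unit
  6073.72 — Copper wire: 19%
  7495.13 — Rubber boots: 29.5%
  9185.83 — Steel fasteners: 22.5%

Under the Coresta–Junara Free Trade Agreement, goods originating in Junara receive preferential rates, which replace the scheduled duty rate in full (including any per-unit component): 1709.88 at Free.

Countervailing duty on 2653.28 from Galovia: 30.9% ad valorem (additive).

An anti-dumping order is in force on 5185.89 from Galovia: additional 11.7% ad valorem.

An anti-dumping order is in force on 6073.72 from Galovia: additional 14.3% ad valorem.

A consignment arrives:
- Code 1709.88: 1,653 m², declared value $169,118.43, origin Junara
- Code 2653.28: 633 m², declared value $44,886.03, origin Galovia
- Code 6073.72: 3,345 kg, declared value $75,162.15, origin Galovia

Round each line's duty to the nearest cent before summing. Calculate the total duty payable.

Line 1 (1709.88, Junara, 1,653 m², $169,118.43):
Base rate for 1709.88 is $3.29/m².
Origin Junara qualifies under the Coresta–Junara agreement and 1709.88 is covered: preferential rate Free applies instead.
Duty = $169,118.43 × 0% = $0.00.
Line 2 (2653.28, Galovia, 633 m², $44,886.03):
Base rate for 2653.28 is 18% + $0.62/m².
Additional duty on 2653.28 from Galovia: +30.9%. Applied ad valorem rate: 18% + 30.9% = 48.9%.
Duty = $44,886.03 × 48.9% + 633 × $0.62 = $22,341.73.
Line 3 (6073.72, Galovia, 3,345 kg, $75,162.15):
Base rate for 6073.72 is 19%.
Additional duty on 6073.72 from Galovia: +14.3%. Applied ad valorem rate: 19% + 14.3% = 33.3%.
Duty = $75,162.15 × 33.3% = $25,029.00.
Total = $0.00 + $22,341.73 + $25,029.00 = $47,370.73.

$47,370.73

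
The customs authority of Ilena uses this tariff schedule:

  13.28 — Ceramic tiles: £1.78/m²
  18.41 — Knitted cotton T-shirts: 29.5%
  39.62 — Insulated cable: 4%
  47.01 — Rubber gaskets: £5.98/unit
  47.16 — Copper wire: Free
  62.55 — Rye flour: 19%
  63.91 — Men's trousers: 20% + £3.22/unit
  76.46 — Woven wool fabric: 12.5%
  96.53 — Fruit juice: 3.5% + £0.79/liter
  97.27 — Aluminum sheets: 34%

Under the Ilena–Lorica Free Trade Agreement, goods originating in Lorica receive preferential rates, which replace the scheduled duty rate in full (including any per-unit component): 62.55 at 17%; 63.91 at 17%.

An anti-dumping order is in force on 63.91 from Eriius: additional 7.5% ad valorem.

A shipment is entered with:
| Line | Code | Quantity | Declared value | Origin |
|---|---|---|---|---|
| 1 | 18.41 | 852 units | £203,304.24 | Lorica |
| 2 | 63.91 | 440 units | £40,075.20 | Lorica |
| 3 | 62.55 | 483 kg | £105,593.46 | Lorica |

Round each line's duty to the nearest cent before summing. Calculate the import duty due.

Line 1 (18.41, Lorica, 852 units, £203,304.24):
Base rate for 18.41 is 29.5%.
Origin Lorica is the FTA partner but 18.41 is not on the preference list; base rate stands.
Duty = £203,304.24 × 29.5% = £59,974.75.
Line 2 (63.91, Lorica, 440 units, £40,075.20):
Base rate for 63.91 is 20% + £3.22/unit.
Origin Lorica qualifies under the Ilena–Lorica agreement and 63.91 is covered: preferential rate 17% applies instead.
The additional-duty order on 63.91 targets Eriius, not Lorica; it does not apply.
Duty = £40,075.20 × 17% = £6,812.78.
Line 3 (62.55, Lorica, 483 kg, £105,593.46):
Base rate for 62.55 is 19%.
Origin Lorica qualifies under the Ilena–Lorica agreement and 62.55 is covered: preferential rate 17% applies instead.
Duty = £105,593.46 × 17% = £17,950.89.
Total = £59,974.75 + £6,812.78 + £17,950.89 = £84,738.42.

£84,738.42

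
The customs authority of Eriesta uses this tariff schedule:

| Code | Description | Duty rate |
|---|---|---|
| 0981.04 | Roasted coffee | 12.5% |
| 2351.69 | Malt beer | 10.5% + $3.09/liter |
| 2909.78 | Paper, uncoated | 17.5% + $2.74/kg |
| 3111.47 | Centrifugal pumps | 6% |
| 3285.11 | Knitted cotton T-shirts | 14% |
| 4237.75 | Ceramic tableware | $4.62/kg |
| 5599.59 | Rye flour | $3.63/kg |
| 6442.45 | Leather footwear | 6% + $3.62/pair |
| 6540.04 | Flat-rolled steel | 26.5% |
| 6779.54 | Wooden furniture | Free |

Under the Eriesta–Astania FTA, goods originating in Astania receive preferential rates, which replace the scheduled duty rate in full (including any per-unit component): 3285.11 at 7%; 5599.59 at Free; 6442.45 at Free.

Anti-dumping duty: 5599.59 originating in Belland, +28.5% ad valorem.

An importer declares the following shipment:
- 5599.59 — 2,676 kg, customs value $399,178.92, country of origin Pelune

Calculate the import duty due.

$9,713.88

Line 1 (5599.59, Pelune, 2,676 kg, $399,178.92):
Base rate for 5599.59 is $3.63/kg.
5599.59 has an FTA preferential rate, but origin Pelune is not Astania; base rate stands.
The additional-duty order on 5599.59 targets Belland, not Pelune; it does not apply.
Duty = 2,676 × $3.63 = $9,713.88.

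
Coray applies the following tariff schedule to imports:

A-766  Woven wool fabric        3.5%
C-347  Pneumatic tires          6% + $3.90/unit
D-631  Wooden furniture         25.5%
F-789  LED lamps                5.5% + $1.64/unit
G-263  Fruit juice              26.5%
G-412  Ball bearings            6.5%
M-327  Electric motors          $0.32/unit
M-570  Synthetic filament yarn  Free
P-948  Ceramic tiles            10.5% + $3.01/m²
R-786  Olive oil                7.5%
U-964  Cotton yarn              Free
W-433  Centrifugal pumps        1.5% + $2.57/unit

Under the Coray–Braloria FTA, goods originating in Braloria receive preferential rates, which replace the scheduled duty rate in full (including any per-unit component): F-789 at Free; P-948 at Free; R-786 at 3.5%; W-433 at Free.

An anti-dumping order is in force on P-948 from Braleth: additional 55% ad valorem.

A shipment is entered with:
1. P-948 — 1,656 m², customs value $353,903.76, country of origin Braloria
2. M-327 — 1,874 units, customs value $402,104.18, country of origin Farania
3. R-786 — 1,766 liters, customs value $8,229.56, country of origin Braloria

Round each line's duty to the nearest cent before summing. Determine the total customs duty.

Line 1 (P-948, Braloria, 1,656 m², $353,903.76):
Base rate for P-948 is 10.5% + $3.01/m².
Origin Braloria qualifies under the Coray–Braloria agreement and P-948 is covered: preferential rate Free applies instead.
The additional-duty order on P-948 targets Braleth, not Braloria; it does not apply.
Duty = $353,903.76 × 0% = $0.00.
Line 2 (M-327, Farania, 1,874 units, $402,104.18):
Base rate for M-327 is $0.32/unit.
Duty = 1,874 × $0.32 = $599.68.
Line 3 (R-786, Braloria, 1,766 liters, $8,229.56):
Base rate for R-786 is 7.5%.
Origin Braloria qualifies under the Coray–Braloria agreement and R-786 is covered: preferential rate 3.5% applies instead.
Duty = $8,229.56 × 3.5% = $288.03.
Total = $0.00 + $599.68 + $288.03 = $887.71.

$887.71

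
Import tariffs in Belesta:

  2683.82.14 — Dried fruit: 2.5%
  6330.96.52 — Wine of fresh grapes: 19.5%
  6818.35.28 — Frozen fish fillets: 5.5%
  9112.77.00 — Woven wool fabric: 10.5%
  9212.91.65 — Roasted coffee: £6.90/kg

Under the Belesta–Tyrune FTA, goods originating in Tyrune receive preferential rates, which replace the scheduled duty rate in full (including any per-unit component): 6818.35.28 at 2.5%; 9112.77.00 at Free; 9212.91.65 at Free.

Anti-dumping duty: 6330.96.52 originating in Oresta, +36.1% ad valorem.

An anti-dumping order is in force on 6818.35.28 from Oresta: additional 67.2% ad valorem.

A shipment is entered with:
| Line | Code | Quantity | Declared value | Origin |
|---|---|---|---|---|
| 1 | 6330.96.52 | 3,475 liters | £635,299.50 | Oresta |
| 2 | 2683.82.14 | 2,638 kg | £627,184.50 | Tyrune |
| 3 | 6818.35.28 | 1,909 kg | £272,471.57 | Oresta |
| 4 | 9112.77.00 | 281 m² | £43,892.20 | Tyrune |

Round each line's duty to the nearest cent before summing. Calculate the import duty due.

£566,992.96

Line 1 (6330.96.52, Oresta, 3,475 liters, £635,299.50):
Base rate for 6330.96.52 is 19.5%.
Additional duty on 6330.96.52 from Oresta: +36.1%. Applied ad valorem rate: 19.5% + 36.1% = 55.6%.
Duty = £635,299.50 × 55.6% = £353,226.52.
Line 2 (2683.82.14, Tyrune, 2,638 kg, £627,184.50):
Base rate for 2683.82.14 is 2.5%.
Origin Tyrune is the FTA partner but 2683.82.14 is not on the preference list; base rate stands.
Duty = £627,184.50 × 2.5% = £15,679.61.
Line 3 (6818.35.28, Oresta, 1,909 kg, £272,471.57):
Base rate for 6818.35.28 is 5.5%.
6818.35.28 has an FTA preferential rate, but origin Oresta is not Tyrune; base rate stands.
Additional duty on 6818.35.28 from Oresta: +67.2%. Applied ad valorem rate: 5.5% + 67.2% = 72.7%.
Duty = £272,471.57 × 72.7% = £198,086.83.
Line 4 (9112.77.00, Tyrune, 281 m², £43,892.20):
Base rate for 9112.77.00 is 10.5%.
Origin Tyrune qualifies under the Belesta–Tyrune agreement and 9112.77.00 is covered: preferential rate Free applies instead.
Duty = £43,892.20 × 0% = £0.00.
Total = £353,226.52 + £15,679.61 + £198,086.83 + £0.00 = £566,992.96.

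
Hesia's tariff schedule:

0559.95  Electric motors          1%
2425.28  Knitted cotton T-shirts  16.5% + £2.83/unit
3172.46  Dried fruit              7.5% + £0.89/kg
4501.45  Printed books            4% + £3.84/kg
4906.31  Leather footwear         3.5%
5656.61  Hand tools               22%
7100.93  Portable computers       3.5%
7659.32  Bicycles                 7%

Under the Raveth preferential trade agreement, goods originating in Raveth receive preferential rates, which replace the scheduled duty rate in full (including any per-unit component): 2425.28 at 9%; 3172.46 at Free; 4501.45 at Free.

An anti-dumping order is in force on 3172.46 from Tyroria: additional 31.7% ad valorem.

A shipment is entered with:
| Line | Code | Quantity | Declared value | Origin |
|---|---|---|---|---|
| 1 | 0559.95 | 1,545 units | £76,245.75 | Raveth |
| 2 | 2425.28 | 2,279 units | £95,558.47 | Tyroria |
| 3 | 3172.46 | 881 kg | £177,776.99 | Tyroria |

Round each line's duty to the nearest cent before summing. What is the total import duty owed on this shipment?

£93,451.85

Line 1 (0559.95, Raveth, 1,545 units, £76,245.75):
Base rate for 0559.95 is 1%.
Origin Raveth is the FTA partner but 0559.95 is not on the preference list; base rate stands.
Duty = £76,245.75 × 1% = £762.46.
Line 2 (2425.28, Tyroria, 2,279 units, £95,558.47):
Base rate for 2425.28 is 16.5% + £2.83/unit.
2425.28 has an FTA preferential rate, but origin Tyroria is not Raveth; base rate stands.
Duty = £95,558.47 × 16.5% + 2,279 × £2.83 = £22,216.72.
Line 3 (3172.46, Tyroria, 881 kg, £177,776.99):
Base rate for 3172.46 is 7.5% + £0.89/kg.
3172.46 has an FTA preferential rate, but origin Tyroria is not Raveth; base rate stands.
Additional duty on 3172.46 from Tyroria: +31.7%. Applied ad valorem rate: 7.5% + 31.7% = 39.2%.
Duty = £177,776.99 × 39.2% + 881 × £0.89 = £70,472.67.
Total = £762.46 + £22,216.72 + £70,472.67 = £93,451.85.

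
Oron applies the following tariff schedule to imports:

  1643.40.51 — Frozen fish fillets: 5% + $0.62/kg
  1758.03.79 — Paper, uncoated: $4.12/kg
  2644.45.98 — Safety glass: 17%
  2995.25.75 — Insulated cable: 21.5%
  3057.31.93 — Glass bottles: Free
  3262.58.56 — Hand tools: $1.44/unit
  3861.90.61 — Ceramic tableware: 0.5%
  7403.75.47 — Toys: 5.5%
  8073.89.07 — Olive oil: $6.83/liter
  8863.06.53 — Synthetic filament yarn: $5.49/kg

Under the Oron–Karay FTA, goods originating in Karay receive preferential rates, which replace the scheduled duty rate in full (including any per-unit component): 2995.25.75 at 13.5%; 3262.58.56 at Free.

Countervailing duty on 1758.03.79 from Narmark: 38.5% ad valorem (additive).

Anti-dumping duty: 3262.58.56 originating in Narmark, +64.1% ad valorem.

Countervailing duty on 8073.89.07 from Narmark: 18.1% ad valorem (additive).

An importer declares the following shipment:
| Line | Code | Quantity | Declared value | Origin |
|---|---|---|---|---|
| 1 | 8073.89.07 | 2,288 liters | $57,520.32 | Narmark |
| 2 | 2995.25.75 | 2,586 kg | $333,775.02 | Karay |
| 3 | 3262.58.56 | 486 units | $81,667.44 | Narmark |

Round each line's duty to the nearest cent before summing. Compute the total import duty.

Line 1 (8073.89.07, Narmark, 2,288 liters, $57,520.32):
Base rate for 8073.89.07 is $6.83/liter.
Additional duty on 8073.89.07 from Narmark: +18.1% ad valorem. Applied ad valorem rate = 18.1%.
Duty = $57,520.32 × 18.1% + 2,288 × $6.83 = $26,038.22.
Line 2 (2995.25.75, Karay, 2,586 kg, $333,775.02):
Base rate for 2995.25.75 is 21.5%.
Origin Karay qualifies under the Oron–Karay agreement and 2995.25.75 is covered: preferential rate 13.5% applies instead.
Duty = $333,775.02 × 13.5% = $45,059.63.
Line 3 (3262.58.56, Narmark, 486 units, $81,667.44):
Base rate for 3262.58.56 is $1.44/unit.
3262.58.56 has an FTA preferential rate, but origin Narmark is not Karay; base rate stands.
Additional duty on 3262.58.56 from Narmark: +64.1% ad valorem. Applied ad valorem rate = 64.1%.
Duty = $81,667.44 × 64.1% + 486 × $1.44 = $53,048.67.
Total = $26,038.22 + $45,059.63 + $53,048.67 = $124,146.52.

$124,146.52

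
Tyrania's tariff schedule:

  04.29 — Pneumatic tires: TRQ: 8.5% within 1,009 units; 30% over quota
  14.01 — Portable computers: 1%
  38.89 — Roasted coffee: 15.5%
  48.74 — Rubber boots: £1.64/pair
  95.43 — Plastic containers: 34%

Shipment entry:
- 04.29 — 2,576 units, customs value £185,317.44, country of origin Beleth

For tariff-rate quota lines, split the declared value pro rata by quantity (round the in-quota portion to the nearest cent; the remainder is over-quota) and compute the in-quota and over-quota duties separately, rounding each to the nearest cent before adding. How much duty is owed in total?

Line 1 (04.29, Beleth, 2,576 units, £185,317.44):
Code 04.29 is under a tariff-rate quota (threshold 1,009 units). In-quota: 1,009 units at 8.5%; over-quota: 1,567 units at 30%.
Pro-rata value split: in-quota = £185,317.44 × 1,009/2,576 = £72,587.46; over-quota = £185,317.44 − £72,587.46 = £112,729.98.
In-quota duty = £72,587.46 × 8.5% = £6,169.93. Over-quota duty = £112,729.98 × 30% = £33,818.99.
Line duty = £6,169.93 + £33,818.99 = £39,988.92.

£39,988.92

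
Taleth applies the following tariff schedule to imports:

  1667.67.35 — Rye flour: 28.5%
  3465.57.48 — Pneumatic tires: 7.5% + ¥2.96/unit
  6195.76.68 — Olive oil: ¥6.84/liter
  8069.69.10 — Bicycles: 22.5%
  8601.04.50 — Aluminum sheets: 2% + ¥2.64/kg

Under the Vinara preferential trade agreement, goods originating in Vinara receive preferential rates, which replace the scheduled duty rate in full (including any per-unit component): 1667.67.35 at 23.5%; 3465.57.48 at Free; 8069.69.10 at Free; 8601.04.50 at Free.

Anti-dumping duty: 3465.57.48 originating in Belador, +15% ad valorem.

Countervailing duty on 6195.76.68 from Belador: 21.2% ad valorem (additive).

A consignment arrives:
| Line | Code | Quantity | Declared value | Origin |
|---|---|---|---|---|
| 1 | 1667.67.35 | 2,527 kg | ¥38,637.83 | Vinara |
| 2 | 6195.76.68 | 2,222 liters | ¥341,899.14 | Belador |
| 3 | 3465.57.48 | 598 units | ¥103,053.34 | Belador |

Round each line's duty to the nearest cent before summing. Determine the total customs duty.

Line 1 (1667.67.35, Vinara, 2,527 kg, ¥38,637.83):
Base rate for 1667.67.35 is 28.5%.
Origin Vinara qualifies under the Taleth–Vinara agreement and 1667.67.35 is covered: preferential rate 23.5% applies instead.
Duty = ¥38,637.83 × 23.5% = ¥9,079.89.
Line 2 (6195.76.68, Belador, 2,222 liters, ¥341,899.14):
Base rate for 6195.76.68 is ¥6.84/liter.
Additional duty on 6195.76.68 from Belador: +21.2% ad valorem. Applied ad valorem rate = 21.2%.
Duty = ¥341,899.14 × 21.2% + 2,222 × ¥6.84 = ¥87,681.10.
Line 3 (3465.57.48, Belador, 598 units, ¥103,053.34):
Base rate for 3465.57.48 is 7.5% + ¥2.96/unit.
3465.57.48 has an FTA preferential rate, but origin Belador is not Vinara; base rate stands.
Additional duty on 3465.57.48 from Belador: +15%. Applied ad valorem rate: 7.5% + 15% = 22.5%.
Duty = ¥103,053.34 × 22.5% + 598 × ¥2.96 = ¥24,957.08.
Total = ¥9,079.89 + ¥87,681.10 + ¥24,957.08 = ¥121,718.07.

¥121,718.07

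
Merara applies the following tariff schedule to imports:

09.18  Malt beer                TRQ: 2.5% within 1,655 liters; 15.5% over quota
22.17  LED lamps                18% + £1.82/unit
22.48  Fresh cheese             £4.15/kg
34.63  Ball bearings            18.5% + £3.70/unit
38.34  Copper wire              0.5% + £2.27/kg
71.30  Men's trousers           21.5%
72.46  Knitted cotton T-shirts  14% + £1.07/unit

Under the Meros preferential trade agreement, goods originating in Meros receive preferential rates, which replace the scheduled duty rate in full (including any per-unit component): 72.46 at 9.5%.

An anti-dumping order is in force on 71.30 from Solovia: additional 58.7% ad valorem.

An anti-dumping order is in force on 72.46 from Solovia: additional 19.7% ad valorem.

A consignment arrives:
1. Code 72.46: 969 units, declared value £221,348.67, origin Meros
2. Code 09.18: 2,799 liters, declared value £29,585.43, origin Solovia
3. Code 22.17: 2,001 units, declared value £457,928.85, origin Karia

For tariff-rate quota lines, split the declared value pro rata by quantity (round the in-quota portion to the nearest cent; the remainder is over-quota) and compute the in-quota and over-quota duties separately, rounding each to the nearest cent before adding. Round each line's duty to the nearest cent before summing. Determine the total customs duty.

£109,408.73

Line 1 (72.46, Meros, 969 units, £221,348.67):
Base rate for 72.46 is 14% + £1.07/unit.
Origin Meros qualifies under the Merara–Meros agreement and 72.46 is covered: preferential rate 9.5% applies instead.
The additional-duty order on 72.46 targets Solovia, not Meros; it does not apply.
Duty = £221,348.67 × 9.5% = £21,028.12.
Line 2 (09.18, Solovia, 2,799 liters, £29,585.43):
Code 09.18 is under a tariff-rate quota (threshold 1,655 liters). In-quota: 1,655 liters at 2.5%; over-quota: 1,144 liters at 15.5%.
Pro-rata value split: in-quota = £29,585.43 × 1,655/2,799 = £17,493.35; over-quota = £29,585.43 − £17,493.35 = £12,092.08.
In-quota duty = £17,493.35 × 2.5% = £437.33. Over-quota duty = £12,092.08 × 15.5% = £1,874.27.
Line duty = £437.33 + £1,874.27 = £2,311.60.
Line 3 (22.17, Karia, 2,001 units, £457,928.85):
Base rate for 22.17 is 18% + £1.82/unit.
Duty = £457,928.85 × 18% + 2,001 × £1.82 = £86,069.01.
Total = £21,028.12 + £2,311.60 + £86,069.01 = £109,408.73.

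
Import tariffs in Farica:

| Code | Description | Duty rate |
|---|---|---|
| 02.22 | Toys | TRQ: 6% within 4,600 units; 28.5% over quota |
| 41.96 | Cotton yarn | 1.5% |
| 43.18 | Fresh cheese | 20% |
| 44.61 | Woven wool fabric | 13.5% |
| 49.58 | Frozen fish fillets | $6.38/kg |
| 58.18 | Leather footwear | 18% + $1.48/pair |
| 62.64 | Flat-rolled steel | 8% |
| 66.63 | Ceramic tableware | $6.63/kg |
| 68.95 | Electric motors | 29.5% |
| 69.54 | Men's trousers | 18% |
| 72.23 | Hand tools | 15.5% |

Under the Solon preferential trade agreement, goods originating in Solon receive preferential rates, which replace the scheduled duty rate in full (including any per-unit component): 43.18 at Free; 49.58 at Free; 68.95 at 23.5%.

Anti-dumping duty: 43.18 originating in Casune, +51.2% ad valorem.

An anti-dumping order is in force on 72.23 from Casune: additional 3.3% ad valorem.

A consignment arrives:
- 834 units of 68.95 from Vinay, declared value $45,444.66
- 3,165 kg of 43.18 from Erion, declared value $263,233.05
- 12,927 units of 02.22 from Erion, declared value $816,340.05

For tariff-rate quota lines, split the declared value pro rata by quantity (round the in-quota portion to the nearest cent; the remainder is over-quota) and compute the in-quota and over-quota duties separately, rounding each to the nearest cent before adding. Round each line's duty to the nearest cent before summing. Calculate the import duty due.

$233,349.44

Line 1 (68.95, Vinay, 834 units, $45,444.66):
Base rate for 68.95 is 29.5%.
68.95 has an FTA preferential rate, but origin Vinay is not Solon; base rate stands.
Duty = $45,444.66 × 29.5% = $13,406.17.
Line 2 (43.18, Erion, 3,165 kg, $263,233.05):
Base rate for 43.18 is 20%.
43.18 has an FTA preferential rate, but origin Erion is not Solon; base rate stands.
The additional-duty order on 43.18 targets Casune, not Erion; it does not apply.
Duty = $263,233.05 × 20% = $52,646.61.
Line 3 (02.22, Erion, 12,927 units, $816,340.05):
Code 02.22 is under a tariff-rate quota (threshold 4,600 units). In-quota: 4,600 units at 6%; over-quota: 8,327 units at 28.5%.
Pro-rata value split: in-quota = $816,340.05 × 4,600/12,927 = $290,490.00; over-quota = $816,340.05 − $290,490.00 = $525,850.05.
In-quota duty = $290,490.00 × 6% = $17,429.40. Over-quota duty = $525,850.05 × 28.5% = $149,867.26.
Line duty = $17,429.40 + $149,867.26 = $167,296.66.
Total = $13,406.17 + $52,646.61 + $167,296.66 = $233,349.44.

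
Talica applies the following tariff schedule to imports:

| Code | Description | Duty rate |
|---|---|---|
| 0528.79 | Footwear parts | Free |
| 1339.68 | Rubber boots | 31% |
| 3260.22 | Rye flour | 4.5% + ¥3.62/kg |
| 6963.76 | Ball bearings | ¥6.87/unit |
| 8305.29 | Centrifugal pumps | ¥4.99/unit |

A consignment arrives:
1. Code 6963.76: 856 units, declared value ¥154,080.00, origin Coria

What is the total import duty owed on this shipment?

¥5,880.72

Line 1 (6963.76, Coria, 856 units, ¥154,080.00):
Base rate for 6963.76 is ¥6.87/unit.
Duty = 856 × ¥6.87 = ¥5,880.72.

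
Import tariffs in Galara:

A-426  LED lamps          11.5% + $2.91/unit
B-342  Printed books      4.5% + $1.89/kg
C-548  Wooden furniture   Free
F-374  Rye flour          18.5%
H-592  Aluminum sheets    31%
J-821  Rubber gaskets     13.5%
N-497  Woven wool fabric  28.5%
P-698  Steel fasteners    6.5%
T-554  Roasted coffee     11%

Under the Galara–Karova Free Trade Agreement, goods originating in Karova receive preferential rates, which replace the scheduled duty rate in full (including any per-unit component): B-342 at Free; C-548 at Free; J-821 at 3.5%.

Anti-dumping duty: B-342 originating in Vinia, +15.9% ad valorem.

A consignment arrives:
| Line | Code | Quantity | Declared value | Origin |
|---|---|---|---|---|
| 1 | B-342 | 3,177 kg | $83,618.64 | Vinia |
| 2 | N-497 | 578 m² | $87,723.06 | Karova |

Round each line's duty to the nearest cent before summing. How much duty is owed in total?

Line 1 (B-342, Vinia, 3,177 kg, $83,618.64):
Base rate for B-342 is 4.5% + $1.89/kg.
B-342 has an FTA preferential rate, but origin Vinia is not Karova; base rate stands.
Additional duty on B-342 from Vinia: +15.9%. Applied ad valorem rate: 4.5% + 15.9% = 20.4%.
Duty = $83,618.64 × 20.4% + 3,177 × $1.89 = $23,062.73.
Line 2 (N-497, Karova, 578 m², $87,723.06):
Base rate for N-497 is 28.5%.
Origin Karova is the FTA partner but N-497 is not on the preference list; base rate stands.
Duty = $87,723.06 × 28.5% = $25,001.07.
Total = $23,062.73 + $25,001.07 = $48,063.80.

$48,063.80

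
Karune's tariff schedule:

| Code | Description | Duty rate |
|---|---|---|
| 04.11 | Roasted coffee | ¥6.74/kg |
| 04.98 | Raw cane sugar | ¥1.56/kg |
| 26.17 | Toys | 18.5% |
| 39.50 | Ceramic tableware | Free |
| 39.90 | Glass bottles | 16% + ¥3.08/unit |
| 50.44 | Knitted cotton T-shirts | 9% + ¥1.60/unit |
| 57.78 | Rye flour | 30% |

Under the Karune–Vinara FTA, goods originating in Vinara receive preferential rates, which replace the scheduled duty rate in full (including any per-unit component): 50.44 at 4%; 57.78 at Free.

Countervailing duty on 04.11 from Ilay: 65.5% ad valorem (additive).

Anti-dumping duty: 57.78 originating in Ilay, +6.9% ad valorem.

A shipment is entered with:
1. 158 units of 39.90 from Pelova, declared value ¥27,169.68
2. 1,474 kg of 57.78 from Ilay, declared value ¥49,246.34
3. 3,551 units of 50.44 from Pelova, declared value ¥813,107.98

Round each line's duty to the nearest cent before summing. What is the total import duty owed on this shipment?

Line 1 (39.90, Pelova, 158 units, ¥27,169.68):
Base rate for 39.90 is 16% + ¥3.08/unit.
Duty = ¥27,169.68 × 16% + 158 × ¥3.08 = ¥4,833.79.
Line 2 (57.78, Ilay, 1,474 kg, ¥49,246.34):
Base rate for 57.78 is 30%.
57.78 has an FTA preferential rate, but origin Ilay is not Vinara; base rate stands.
Additional duty on 57.78 from Ilay: +6.9%. Applied ad valorem rate: 30% + 6.9% = 36.9%.
Duty = ¥49,246.34 × 36.9% = ¥18,171.90.
Line 3 (50.44, Pelova, 3,551 units, ¥813,107.98):
Base rate for 50.44 is 9% + ¥1.60/unit.
50.44 has an FTA preferential rate, but origin Pelova is not Vinara; base rate stands.
Duty = ¥813,107.98 × 9% + 3,551 × ¥1.60 = ¥78,861.32.
Total = ¥4,833.79 + ¥18,171.90 + ¥78,861.32 = ¥101,867.01.

¥101,867.01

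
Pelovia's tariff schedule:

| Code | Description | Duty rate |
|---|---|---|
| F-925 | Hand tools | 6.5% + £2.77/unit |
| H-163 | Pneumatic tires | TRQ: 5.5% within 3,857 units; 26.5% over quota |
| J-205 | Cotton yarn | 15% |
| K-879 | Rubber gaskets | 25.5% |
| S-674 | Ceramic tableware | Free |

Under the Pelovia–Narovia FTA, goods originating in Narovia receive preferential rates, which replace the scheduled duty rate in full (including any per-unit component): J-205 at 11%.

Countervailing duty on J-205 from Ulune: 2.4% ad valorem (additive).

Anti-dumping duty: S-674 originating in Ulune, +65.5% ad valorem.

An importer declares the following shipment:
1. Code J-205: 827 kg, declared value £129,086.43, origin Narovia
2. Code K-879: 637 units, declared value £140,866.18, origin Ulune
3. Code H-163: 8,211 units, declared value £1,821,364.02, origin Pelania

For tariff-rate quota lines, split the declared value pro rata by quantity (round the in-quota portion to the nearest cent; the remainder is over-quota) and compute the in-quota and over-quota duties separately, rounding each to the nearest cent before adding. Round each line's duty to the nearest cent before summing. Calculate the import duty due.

£353,114.31

Line 1 (J-205, Narovia, 827 kg, £129,086.43):
Base rate for J-205 is 15%.
Origin Narovia qualifies under the Pelovia–Narovia agreement and J-205 is covered: preferential rate 11% applies instead.
The additional-duty order on J-205 targets Ulune, not Narovia; it does not apply.
Duty = £129,086.43 × 11% = £14,199.51.
Line 2 (K-879, Ulune, 637 units, £140,866.18):
Base rate for K-879 is 25.5%.
Duty = £140,866.18 × 25.5% = £35,920.88.
Line 3 (H-163, Pelania, 8,211 units, £1,821,364.02):
Code H-163 is under a tariff-rate quota (threshold 3,857 units). In-quota: 3,857 units at 5.5%; over-quota: 4,354 units at 26.5%.
Pro-rata value split: in-quota = £1,821,364.02 × 3,857/8,211 = £855,559.74; over-quota = £1,821,364.02 − £855,559.74 = £965,804.28.
In-quota duty = £855,559.74 × 5.5% = £47,055.79. Over-quota duty = £965,804.28 × 26.5% = £255,938.13.
Line duty = £47,055.79 + £255,938.13 = £302,993.92.
Total = £14,199.51 + £35,920.88 + £302,993.92 = £353,114.31.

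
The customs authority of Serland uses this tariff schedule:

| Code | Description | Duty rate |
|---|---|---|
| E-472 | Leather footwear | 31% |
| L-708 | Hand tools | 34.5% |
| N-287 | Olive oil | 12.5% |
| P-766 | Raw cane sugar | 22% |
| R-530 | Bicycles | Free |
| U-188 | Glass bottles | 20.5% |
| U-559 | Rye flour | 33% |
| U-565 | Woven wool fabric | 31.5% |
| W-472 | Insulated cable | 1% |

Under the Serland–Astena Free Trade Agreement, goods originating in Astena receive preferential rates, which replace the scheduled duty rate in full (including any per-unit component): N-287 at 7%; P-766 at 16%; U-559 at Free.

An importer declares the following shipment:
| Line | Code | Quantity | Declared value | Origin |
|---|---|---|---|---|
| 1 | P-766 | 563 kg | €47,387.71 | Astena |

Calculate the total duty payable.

€7,582.03

Line 1 (P-766, Astena, 563 kg, €47,387.71):
Base rate for P-766 is 22%.
Origin Astena qualifies under the Serland–Astena agreement and P-766 is covered: preferential rate 16% applies instead.
Duty = €47,387.71 × 16% = €7,582.03.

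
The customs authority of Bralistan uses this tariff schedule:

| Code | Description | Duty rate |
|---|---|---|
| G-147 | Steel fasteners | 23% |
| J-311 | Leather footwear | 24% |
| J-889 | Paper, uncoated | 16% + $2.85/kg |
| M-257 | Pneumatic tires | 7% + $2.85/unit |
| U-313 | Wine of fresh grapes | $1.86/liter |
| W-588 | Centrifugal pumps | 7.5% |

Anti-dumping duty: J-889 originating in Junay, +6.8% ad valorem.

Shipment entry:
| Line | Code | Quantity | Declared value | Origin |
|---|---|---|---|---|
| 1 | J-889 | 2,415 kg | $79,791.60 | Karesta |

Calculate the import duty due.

$19,649.41

Line 1 (J-889, Karesta, 2,415 kg, $79,791.60):
Base rate for J-889 is 16% + $2.85/kg.
The additional-duty order on J-889 targets Junay, not Karesta; it does not apply.
Duty = $79,791.60 × 16% + 2,415 × $2.85 = $19,649.41.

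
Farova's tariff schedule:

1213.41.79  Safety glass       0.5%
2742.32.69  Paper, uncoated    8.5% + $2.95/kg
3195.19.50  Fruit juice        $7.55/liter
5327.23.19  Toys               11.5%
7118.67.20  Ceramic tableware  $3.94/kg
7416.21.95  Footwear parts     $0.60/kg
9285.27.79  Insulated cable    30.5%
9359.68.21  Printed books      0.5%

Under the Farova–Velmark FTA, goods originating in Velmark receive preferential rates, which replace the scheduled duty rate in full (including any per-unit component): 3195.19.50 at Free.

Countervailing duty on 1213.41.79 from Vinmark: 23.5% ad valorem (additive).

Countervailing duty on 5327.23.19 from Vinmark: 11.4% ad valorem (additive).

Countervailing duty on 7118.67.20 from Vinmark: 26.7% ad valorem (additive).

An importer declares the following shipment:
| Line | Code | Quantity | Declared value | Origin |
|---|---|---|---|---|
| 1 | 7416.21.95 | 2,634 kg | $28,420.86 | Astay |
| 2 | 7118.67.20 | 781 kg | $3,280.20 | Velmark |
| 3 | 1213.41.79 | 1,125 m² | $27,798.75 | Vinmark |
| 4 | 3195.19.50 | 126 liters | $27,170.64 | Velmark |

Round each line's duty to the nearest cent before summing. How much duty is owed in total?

Line 1 (7416.21.95, Astay, 2,634 kg, $28,420.86):
Base rate for 7416.21.95 is $0.60/kg.
Duty = 2,634 × $0.60 = $1,580.40.
Line 2 (7118.67.20, Velmark, 781 kg, $3,280.20):
Base rate for 7118.67.20 is $3.94/kg.
Origin Velmark is the FTA partner but 7118.67.20 is not on the preference list; base rate stands.
The additional-duty order on 7118.67.20 targets Vinmark, not Velmark; it does not apply.
Duty = 781 × $3.94 = $3,077.14.
Line 3 (1213.41.79, Vinmark, 1,125 m², $27,798.75):
Base rate for 1213.41.79 is 0.5%.
Additional duty on 1213.41.79 from Vinmark: +23.5%. Applied ad valorem rate: 0.5% + 23.5% = 24%.
Duty = $27,798.75 × 24% = $6,671.70.
Line 4 (3195.19.50, Velmark, 126 liters, $27,170.64):
Base rate for 3195.19.50 is $7.55/liter.
Origin Velmark qualifies under the Farova–Velmark agreement and 3195.19.50 is covered: preferential rate Free applies instead.
Duty = $27,170.64 × 0% = $0.00.
Total = $1,580.40 + $3,077.14 + $6,671.70 + $0.00 = $11,329.24.

$11,329.24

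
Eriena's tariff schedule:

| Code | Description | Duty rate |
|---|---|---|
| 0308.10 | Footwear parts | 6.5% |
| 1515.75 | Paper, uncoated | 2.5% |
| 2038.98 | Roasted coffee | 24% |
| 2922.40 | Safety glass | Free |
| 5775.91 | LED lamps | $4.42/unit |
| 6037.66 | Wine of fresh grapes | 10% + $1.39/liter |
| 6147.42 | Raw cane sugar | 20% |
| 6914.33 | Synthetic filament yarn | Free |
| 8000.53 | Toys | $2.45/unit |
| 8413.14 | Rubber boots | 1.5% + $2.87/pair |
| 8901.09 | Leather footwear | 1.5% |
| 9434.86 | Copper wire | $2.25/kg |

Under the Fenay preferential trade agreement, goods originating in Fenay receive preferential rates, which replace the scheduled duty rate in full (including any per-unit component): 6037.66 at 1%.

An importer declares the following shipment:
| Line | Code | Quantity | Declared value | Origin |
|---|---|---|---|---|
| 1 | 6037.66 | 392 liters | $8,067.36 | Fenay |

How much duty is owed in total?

Line 1 (6037.66, Fenay, 392 liters, $8,067.36):
Base rate for 6037.66 is 10% + $1.39/liter.
Origin Fenay qualifies under the Eriena–Fenay agreement and 6037.66 is covered: preferential rate 1% applies instead.
Duty = $8,067.36 × 1% = $80.67.

$80.67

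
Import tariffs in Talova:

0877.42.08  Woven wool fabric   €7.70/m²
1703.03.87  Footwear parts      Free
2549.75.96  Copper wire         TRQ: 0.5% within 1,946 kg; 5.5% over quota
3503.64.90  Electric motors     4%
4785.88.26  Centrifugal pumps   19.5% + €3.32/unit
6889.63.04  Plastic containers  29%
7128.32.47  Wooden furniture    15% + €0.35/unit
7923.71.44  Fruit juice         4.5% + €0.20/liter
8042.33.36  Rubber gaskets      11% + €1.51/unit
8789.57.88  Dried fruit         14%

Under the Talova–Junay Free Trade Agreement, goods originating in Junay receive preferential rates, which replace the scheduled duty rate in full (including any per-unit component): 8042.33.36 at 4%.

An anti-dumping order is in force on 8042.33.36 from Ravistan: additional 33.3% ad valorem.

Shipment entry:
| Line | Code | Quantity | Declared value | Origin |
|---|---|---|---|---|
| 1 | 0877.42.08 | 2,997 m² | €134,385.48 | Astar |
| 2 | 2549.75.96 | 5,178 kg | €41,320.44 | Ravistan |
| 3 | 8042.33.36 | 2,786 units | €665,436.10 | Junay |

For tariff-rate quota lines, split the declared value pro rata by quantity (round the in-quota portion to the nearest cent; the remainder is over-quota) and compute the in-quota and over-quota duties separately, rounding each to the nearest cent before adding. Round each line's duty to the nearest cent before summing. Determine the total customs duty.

€51,190.51

Line 1 (0877.42.08, Astar, 2,997 m², €134,385.48):
Base rate for 0877.42.08 is €7.70/m².
Duty = 2,997 × €7.70 = €23,076.90.
Line 2 (2549.75.96, Ravistan, 5,178 kg, €41,320.44):
Code 2549.75.96 is under a tariff-rate quota (threshold 1,946 kg). In-quota: 1,946 kg at 0.5%; over-quota: 3,232 kg at 5.5%.
Pro-rata value split: in-quota = €41,320.44 × 1,946/5,178 = €15,529.08; over-quota = €41,320.44 − €15,529.08 = €25,791.36.
In-quota duty = €15,529.08 × 0.5% = €77.65. Over-quota duty = €25,791.36 × 5.5% = €1,418.52.
Line duty = €77.65 + €1,418.52 = €1,496.17.
Line 3 (8042.33.36, Junay, 2,786 units, €665,436.10):
Base rate for 8042.33.36 is 11% + €1.51/unit.
Origin Junay qualifies under the Talova–Junay agreement and 8042.33.36 is covered: preferential rate 4% applies instead.
The additional-duty order on 8042.33.36 targets Ravistan, not Junay; it does not apply.
Duty = €665,436.10 × 4% = €26,617.44.
Total = €23,076.90 + €1,496.17 + €26,617.44 = €51,190.51.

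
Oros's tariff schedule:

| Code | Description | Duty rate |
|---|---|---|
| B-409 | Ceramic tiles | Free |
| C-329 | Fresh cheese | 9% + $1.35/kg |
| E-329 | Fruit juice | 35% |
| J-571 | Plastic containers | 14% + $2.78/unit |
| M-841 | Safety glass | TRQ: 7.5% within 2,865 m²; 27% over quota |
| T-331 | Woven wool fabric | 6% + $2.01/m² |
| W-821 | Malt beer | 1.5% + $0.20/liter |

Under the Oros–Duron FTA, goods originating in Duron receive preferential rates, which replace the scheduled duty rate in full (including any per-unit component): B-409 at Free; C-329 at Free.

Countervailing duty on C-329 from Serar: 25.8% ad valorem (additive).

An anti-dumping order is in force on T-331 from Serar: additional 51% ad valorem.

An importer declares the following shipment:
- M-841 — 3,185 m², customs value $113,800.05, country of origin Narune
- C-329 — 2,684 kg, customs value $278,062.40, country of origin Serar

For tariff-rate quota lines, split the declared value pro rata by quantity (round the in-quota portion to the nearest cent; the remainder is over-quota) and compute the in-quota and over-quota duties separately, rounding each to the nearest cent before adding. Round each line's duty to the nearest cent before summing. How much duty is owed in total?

Line 1 (M-841, Narune, 3,185 m², $113,800.05):
Code M-841 is under a tariff-rate quota (threshold 2,865 m²). In-quota: 2,865 m² at 7.5%; over-quota: 320 m² at 27%.
Pro-rata value split: in-quota = $113,800.05 × 2,865/3,185 = $102,366.45; over-quota = $113,800.05 − $102,366.45 = $11,433.60.
In-quota duty = $102,366.45 × 7.5% = $7,677.48. Over-quota duty = $11,433.60 × 27% = $3,087.07.
Line duty = $7,677.48 + $3,087.07 = $10,764.55.
Line 2 (C-329, Serar, 2,684 kg, $278,062.40):
Base rate for C-329 is 9% + $1.35/kg.
C-329 has an FTA preferential rate, but origin Serar is not Duron; base rate stands.
Additional duty on C-329 from Serar: +25.8%. Applied ad valorem rate: 9% + 25.8% = 34.8%.
Duty = $278,062.40 × 34.8% + 2,684 × $1.35 = $100,389.12.
Total = $10,764.55 + $100,389.12 = $111,153.67.

$111,153.67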